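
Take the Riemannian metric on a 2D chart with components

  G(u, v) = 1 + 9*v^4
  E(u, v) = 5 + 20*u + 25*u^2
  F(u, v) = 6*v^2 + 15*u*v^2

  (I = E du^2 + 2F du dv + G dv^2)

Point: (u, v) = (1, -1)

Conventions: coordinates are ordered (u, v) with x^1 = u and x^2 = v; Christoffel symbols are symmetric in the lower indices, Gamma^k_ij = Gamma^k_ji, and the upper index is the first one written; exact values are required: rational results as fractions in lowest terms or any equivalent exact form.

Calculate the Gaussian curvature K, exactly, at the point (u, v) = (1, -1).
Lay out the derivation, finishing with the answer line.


E = 50, F = 21, G = 10, EG - F^2 = 59 at the point
E_u = 70, E_v = 0, F_u = 15, F_v = -42, G_u = 0, G_v = -36
E_vv = 0, F_uv = -30, G_uu = 0
By Brioschi, K is (det M1 - det M2) divided by (EG - F^2) squared.
M1 = [[-E_vv/2 + F_uv - G_uu/2, E_u/2, F_u - E_v/2], [F_v - G_u/2, E, F], [G_v/2, F, G]] = [[-30, 35, 15], [-42, 50, 21], [-18, 21, 10]]; det M1 = -30
M2 = [[0, E_v/2, G_u/2], [E_v/2, E, F], [G_u/2, F, G]] = [[0, 0, 0], [0, 50, 21], [0, 21, 10]]; det M2 = 0
det M1 - det M2 = -30; K = -30 / (59)^2 = -30/3481

Answer: K = -30/3481


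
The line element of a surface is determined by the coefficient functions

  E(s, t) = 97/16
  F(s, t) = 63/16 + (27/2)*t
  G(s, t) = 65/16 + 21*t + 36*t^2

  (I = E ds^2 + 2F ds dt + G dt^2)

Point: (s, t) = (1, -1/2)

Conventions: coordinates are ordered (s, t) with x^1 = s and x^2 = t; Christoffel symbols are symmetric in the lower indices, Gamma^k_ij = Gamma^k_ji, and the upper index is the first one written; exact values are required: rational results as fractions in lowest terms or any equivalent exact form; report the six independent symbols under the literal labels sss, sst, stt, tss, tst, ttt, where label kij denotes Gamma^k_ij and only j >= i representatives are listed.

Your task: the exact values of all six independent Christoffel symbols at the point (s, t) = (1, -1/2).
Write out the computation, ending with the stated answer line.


E = 97/16, F = -45/16, G = 41/16 at the point
E_s = 0, E_t = 0, F_s = 0, F_t = 27/2, G_s = 0, G_t = -15
EG - F^2 = 61/8;  g^inv = (8/61) * [[41/16, 45/16], [45/16, 97/16]]
first-kind symbols [ij,l] = (1/2)(d_i g_jl + d_j g_il - d_l g_ij): [ss,s] = E_s/2 = 0, [ss,t] = F_s - E_t/2 = 0, [st,s] = E_t/2 = 0, [st,t] = G_s/2 = 0, [tt,s] = F_t - G_s/2 = 27/2, [tt,t] = G_t/2 = -15/2
Gamma^s_ij = (G*[ij,s] - F*[ij,t])/(EG - F^2), Gamma^t_ij = (E*[ij,t] - F*[ij,s])/(EG - F^2)

Answer: Gamma_sss = 0, Gamma_sst = 0, Gamma_stt = 108/61, Gamma_tss = 0, Gamma_tst = 0, Gamma_ttt = -60/61


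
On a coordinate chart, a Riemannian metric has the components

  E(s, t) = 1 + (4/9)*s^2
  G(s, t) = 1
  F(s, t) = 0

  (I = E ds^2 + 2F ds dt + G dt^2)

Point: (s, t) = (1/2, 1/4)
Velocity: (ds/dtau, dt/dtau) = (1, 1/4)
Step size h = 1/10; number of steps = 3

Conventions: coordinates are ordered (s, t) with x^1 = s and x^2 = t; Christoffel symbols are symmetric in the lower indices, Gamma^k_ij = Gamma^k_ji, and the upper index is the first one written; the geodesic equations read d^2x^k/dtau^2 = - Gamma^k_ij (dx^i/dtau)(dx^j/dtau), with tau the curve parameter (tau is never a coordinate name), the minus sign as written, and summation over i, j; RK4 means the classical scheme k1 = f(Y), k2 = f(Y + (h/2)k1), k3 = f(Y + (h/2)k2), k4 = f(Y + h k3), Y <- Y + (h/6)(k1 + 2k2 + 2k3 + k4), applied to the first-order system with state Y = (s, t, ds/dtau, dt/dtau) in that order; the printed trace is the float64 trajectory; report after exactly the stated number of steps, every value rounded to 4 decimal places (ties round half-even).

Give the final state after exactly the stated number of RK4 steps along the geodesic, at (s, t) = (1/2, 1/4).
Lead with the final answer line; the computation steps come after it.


Answer: s = 0.7902, t = 0.3250, ds/dtau = 0.9326, dt/dtau = 0.2500

f(Y) = (ds/dtau, dt/dtau, -Gamma^s_ij Y'^i Y'^j, -Gamma^t_ij Y'^i Y'^j) with the Gammas evaluated at the stage position; h = 0.100000; intermediate values shown to 6 dp
step 0: s = 0.5000, t = 0.2500, ds/dtau = 1.0000, dt/dtau = 0.2500
step 1:
  k1: at (s, t) = (0.500000, 0.250000), (ds/dtau, dt/dtau) = (1.000000, 0.250000); Gamma_sss = 0.200000, Gamma_sst = 0.000000, Gamma_stt = 0.000000, Gamma_tss = 0.000000, Gamma_tst = 0.000000, Gamma_ttt = 0.000000; k1 = (1.000000, 0.250000, -0.200000, 0.000000)
  k2: at (s, t) = (0.550000, 0.262500), (ds/dtau, dt/dtau) = (0.990000, 0.250000); Gamma_sss = 0.215475, Gamma_sst = 0.000000, Gamma_stt = 0.000000, Gamma_tss = 0.000000, Gamma_tst = 0.000000, Gamma_ttt = 0.000000; k2 = (0.990000, 0.250000, -0.211187, 0.000000)
  k3: at (s, t) = (0.549500, 0.262500), (ds/dtau, dt/dtau) = (0.989441, 0.250000); Gamma_sss = 0.215326, Gamma_sst = 0.000000, Gamma_stt = 0.000000, Gamma_tss = 0.000000, Gamma_tst = 0.000000, Gamma_ttt = 0.000000; k3 = (0.989441, 0.250000, -0.210802, 0.000000)
  k4: at (s, t) = (0.598944, 0.275000), (ds/dtau, dt/dtau) = (0.978920, 0.250000); Gamma_sss = 0.229592, Gamma_sst = 0.000000, Gamma_stt = 0.000000, Gamma_tss = 0.000000, Gamma_tst = 0.000000, Gamma_ttt = 0.000000; k4 = (0.978920, 0.250000, -0.220014, 0.000000)
  Y <- Y + (h/6)(k1 + 2k2 + 2k3 + k4): s = 0.5990, t = 0.2750, ds/dtau = 0.9789, dt/dtau = 0.2500
step 2:
  k1: at (s, t) = (0.598963, 0.275000), (ds/dtau, dt/dtau) = (0.978933, 0.250000); Gamma_sss = 0.229597, Gamma_sst = 0.000000, Gamma_stt = 0.000000, Gamma_tss = 0.000000, Gamma_tst = 0.000000, Gamma_ttt = 0.000000; k1 = (0.978933, 0.250000, -0.220025, 0.000000)
  k2: at (s, t) = (0.647910, 0.287500), (ds/dtau, dt/dtau) = (0.967932, 0.250000); Gamma_sss = 0.242682, Gamma_sst = 0.000000, Gamma_stt = 0.000000, Gamma_tss = 0.000000, Gamma_tst = 0.000000, Gamma_ttt = 0.000000; k2 = (0.967932, 0.250000, -0.227367, 0.000000)
  k3: at (s, t) = (0.647360, 0.287500), (ds/dtau, dt/dtau) = (0.967565, 0.250000); Gamma_sss = 0.242541, Gamma_sst = 0.000000, Gamma_stt = 0.000000, Gamma_tss = 0.000000, Gamma_tst = 0.000000, Gamma_ttt = 0.000000; k3 = (0.967565, 0.250000, -0.227063, 0.000000)
  k4: at (s, t) = (0.695720, 0.300000), (ds/dtau, dt/dtau) = (0.956227, 0.250000); Gamma_sss = 0.254467, Gamma_sst = 0.000000, Gamma_stt = 0.000000, Gamma_tss = 0.000000, Gamma_tst = 0.000000, Gamma_ttt = 0.000000; k4 = (0.956227, 0.250000, -0.232677, 0.000000)
  Y <- Y + (h/6)(k1 + 2k2 + 2k3 + k4): s = 0.6957, t = 0.3000, ds/dtau = 0.9562, dt/dtau = 0.2500
step 3:
  k1: at (s, t) = (0.695733, 0.300000), (ds/dtau, dt/dtau) = (0.956241, 0.250000); Gamma_sss = 0.254470, Gamma_sst = 0.000000, Gamma_stt = 0.000000, Gamma_tss = 0.000000, Gamma_tst = 0.000000, Gamma_ttt = 0.000000; k1 = (0.956241, 0.250000, -0.232687, 0.000000)
  k2: at (s, t) = (0.743545, 0.312500), (ds/dtau, dt/dtau) = (0.944606, 0.250000); Gamma_sss = 0.265281, Gamma_sst = 0.000000, Gamma_stt = 0.000000, Gamma_tss = 0.000000, Gamma_tst = 0.000000, Gamma_ttt = 0.000000; k2 = (0.944606, 0.250000, -0.236705, 0.000000)
  k3: at (s, t) = (0.742963, 0.312500), (ds/dtau, dt/dtau) = (0.944405, 0.250000); Gamma_sss = 0.265155, Gamma_sst = 0.000000, Gamma_stt = 0.000000, Gamma_tss = 0.000000, Gamma_tst = 0.000000, Gamma_ttt = 0.000000; k3 = (0.944405, 0.250000, -0.236492, 0.000000)
  k4: at (s, t) = (0.790173, 0.325000), (ds/dtau, dt/dtau) = (0.932592, 0.250000); Gamma_sss = 0.274903, Gamma_sst = 0.000000, Gamma_stt = 0.000000, Gamma_tss = 0.000000, Gamma_tst = 0.000000, Gamma_ttt = 0.000000; k4 = (0.932592, 0.250000, -0.239090, 0.000000)
  Y <- Y + (h/6)(k1 + 2k2 + 2k3 + k4): s = 0.7902, t = 0.3250, ds/dtau = 0.9326, dt/dtau = 0.2500


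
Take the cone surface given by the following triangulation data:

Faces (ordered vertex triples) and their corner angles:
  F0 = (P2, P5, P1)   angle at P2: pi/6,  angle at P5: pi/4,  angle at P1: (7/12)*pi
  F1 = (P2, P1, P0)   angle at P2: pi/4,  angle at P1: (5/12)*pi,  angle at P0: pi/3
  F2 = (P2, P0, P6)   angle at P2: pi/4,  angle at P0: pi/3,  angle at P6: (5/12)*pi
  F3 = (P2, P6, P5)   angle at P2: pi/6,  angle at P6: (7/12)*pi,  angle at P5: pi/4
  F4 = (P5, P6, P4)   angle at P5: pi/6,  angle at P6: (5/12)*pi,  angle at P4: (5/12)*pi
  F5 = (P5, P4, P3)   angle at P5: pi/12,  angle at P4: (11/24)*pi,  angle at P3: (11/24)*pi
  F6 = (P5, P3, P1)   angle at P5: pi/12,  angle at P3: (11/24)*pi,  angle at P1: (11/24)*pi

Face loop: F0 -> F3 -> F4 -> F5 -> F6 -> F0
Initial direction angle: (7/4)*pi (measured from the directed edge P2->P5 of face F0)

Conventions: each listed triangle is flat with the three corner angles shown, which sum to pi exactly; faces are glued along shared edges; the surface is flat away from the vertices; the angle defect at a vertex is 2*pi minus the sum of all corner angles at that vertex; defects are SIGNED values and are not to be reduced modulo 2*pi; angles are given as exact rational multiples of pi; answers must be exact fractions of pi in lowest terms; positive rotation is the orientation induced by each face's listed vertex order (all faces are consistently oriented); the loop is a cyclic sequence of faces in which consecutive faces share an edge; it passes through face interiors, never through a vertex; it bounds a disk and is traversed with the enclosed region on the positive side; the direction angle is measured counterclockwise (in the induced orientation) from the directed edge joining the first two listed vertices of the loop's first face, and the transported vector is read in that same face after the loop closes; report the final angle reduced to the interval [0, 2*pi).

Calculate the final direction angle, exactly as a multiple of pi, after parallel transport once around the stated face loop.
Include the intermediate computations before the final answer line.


enclosed vertex P5: corner angles sum to (5/6)*pi, defect = 2*pi - (5/6)*pi = (7/6)*pi
transport around the loop rotates by the sum of enclosed defects; add to the initial angle mod 2*pi
final angle = (7/4)*pi + (7/6)*pi = (11/12)*pi (mod 2*pi)

Answer: final direction angle = (11/12)*pi


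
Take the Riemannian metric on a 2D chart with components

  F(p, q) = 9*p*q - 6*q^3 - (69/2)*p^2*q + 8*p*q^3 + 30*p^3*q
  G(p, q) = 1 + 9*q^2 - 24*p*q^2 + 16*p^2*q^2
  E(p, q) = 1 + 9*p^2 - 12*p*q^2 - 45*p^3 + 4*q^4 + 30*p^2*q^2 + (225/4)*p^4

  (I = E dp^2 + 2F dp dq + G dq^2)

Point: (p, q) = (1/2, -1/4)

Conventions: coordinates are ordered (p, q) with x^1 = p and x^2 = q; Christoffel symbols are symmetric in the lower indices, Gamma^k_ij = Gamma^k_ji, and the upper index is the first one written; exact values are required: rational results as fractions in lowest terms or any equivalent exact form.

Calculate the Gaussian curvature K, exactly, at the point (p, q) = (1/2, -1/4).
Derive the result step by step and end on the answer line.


E = 5/4, F = 1/8, G = 17/16, EG - F^2 = 21/16 at the point
E_p = 9/2, E_q = -1, F_p = 5/8, F_q = -3/4, G_p = -1/2, G_q = -1/2
E_qq = 6, F_pq = -3/2, G_pp = 2
Evaluate Brioschi's two determinant matrices M1, M2 and divide by (EG - F^2)^2.
M1 = [[-E_qq/2 + F_pq - G_pp/2, E_p/2, F_p - E_q/2], [F_q - G_p/2, E, F], [G_q/2, F, G]] = [[-11/2, 9/4, 9/8], [-1/2, 5/4, 1/8], [-1/4, 1/8, 17/16]]; det M1 = -93/16
M2 = [[0, E_q/2, G_p/2], [E_q/2, E, F], [G_p/2, F, G]] = [[0, -1/2, -1/4], [-1/2, 5/4, 1/8], [-1/4, 1/8, 17/16]]; det M2 = -5/16
det M1 - det M2 = -11/2; K = -11/2 / (21/16)^2 = -1408/441

Answer: K = -1408/441


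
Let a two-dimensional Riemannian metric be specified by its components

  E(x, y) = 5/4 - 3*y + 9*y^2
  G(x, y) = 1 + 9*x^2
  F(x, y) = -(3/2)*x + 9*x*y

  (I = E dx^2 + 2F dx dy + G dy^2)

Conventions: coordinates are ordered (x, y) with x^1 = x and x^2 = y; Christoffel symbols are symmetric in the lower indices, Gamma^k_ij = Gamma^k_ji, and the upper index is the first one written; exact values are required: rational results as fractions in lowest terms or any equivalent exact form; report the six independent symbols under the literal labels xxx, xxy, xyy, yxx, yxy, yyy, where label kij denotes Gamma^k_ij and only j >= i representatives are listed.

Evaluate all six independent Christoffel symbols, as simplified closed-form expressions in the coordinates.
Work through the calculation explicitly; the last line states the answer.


E = 5/4 - 3*y + 9*y^2; F = -(3/2)*x + 9*x*y; G = 1 + 9*x^2
Gamma^k_ij = (1/2) g^{kl} (d_i g_jl + d_j g_il - d_l g_ij), with g^inv = (1/(EG-F^2)) [[G, -F], [-F, E]]
first partials: E_x = 0, E_y = -3 + 18*y, F_x = -3/2 + 9*y, F_y = 9*x, G_x = 18*x, G_y = 0
D = EG - F^2 = 5/4 - 3*y + 9*y^2 + 9*x^2
expanded: Gamma^x_xx = (G E_x - 2F F_x + F E_y)/(2D), Gamma^x_xy = (G E_y - F G_x)/(2D), Gamma^x_yy = (2G F_y - G G_x - F G_y)/(2D), Gamma^y_xx = (2E F_x - E E_y - F E_x)/(2D), Gamma^y_xy = (E G_x - F E_y)/(2D), Gamma^y_yy = (E G_y - 2F F_y + F G_x)/(2D); substitute and cancel common factors

Answer: Gamma_xxx = 0, Gamma_xxy = (36*y - 6)/(36*x^2 + 36*y^2 - 12*y + 5), Gamma_xyy = 0, Gamma_yxx = 0, Gamma_yxy = 36*x/(36*x^2 + 36*y^2 - 12*y + 5), Gamma_yyy = 0


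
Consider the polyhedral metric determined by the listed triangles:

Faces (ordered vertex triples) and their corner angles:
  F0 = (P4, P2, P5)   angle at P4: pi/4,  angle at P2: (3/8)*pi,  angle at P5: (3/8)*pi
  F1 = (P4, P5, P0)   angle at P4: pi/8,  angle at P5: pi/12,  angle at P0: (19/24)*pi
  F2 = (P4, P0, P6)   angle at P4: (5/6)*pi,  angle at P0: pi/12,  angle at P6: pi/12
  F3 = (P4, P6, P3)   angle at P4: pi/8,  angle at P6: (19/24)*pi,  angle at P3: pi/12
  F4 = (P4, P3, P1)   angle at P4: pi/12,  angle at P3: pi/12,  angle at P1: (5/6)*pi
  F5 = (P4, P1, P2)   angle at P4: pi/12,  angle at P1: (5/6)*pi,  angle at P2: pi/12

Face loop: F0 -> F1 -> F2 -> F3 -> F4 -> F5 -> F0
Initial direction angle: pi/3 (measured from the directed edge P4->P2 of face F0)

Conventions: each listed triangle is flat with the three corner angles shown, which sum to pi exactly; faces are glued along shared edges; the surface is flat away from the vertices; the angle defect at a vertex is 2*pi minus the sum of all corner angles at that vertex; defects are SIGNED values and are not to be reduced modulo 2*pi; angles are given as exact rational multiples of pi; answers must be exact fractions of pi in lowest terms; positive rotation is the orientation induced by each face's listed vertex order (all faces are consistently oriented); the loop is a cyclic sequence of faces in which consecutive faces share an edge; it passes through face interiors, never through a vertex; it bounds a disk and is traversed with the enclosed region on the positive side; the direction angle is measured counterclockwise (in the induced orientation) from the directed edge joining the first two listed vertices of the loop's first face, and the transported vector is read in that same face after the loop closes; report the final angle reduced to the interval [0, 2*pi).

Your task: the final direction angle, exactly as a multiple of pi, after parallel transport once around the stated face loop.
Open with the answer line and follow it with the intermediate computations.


Answer: final direction angle = (5/6)*pi

enclosed vertex P4: corner angles sum to (3/2)*pi, defect = 2*pi - (3/2)*pi = pi/2
adding the enclosed defects to the starting angle (mod 2*pi, induced orientation) gives the holonomy
final angle = pi/3 + pi/2 = (5/6)*pi (mod 2*pi)


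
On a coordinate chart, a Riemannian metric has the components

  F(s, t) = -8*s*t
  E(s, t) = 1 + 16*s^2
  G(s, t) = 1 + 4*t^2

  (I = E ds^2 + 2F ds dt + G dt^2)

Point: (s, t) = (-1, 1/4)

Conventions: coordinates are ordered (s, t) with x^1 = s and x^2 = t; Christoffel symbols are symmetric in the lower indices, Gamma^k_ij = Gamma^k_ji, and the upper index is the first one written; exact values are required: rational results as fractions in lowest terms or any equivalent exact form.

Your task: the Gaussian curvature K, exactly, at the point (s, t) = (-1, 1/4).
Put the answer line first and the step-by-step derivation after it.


Answer: K = -128/4761

E = 17, F = 2, G = 5/4, EG - F^2 = 69/4 at the point
E_s = -32, E_t = 0, F_s = -2, F_t = 8, G_s = 0, G_t = 2
E_tt = 0, F_st = -8, G_ss = 0
Using the Brioschi determinant formula for K from the metric derivatives:
M1 = [[-E_tt/2 + F_st - G_ss/2, E_s/2, F_s - E_t/2], [F_t - G_s/2, E, F], [G_t/2, F, G]] = [[-8, -16, -2], [8, 17, 2], [1, 2, 5/4]]; det M1 = -8
M2 = [[0, E_t/2, G_s/2], [E_t/2, E, F], [G_s/2, F, G]] = [[0, 0, 0], [0, 17, 2], [0, 2, 5/4]]; det M2 = 0
det M1 - det M2 = -8; K = -8 / (69/4)^2 = -128/4761


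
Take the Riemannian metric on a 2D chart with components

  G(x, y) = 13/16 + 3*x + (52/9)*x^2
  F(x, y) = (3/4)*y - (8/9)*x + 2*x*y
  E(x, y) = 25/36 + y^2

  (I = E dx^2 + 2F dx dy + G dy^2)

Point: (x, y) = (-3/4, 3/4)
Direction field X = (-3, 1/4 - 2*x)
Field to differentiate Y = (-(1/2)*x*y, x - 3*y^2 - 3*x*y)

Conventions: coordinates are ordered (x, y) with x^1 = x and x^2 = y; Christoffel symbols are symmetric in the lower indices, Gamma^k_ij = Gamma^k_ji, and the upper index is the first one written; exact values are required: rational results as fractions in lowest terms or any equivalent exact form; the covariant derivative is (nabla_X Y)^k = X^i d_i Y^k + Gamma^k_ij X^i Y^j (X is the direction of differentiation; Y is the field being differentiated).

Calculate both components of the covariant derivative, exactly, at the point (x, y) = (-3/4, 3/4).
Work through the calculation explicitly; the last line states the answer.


E = 181/144, F = 5/48, G = 29/16 at the point
E_x = 0, E_y = 3/2, F_x = 11/18, F_y = -3/4, G_x = -17/3, G_y = 0
EG - F^2 = 653/288;  g^inv = (288/653) * [[29/16, -5/48], [-5/48, 181/144]]
first-kind symbols [ij,l] = (1/2)(d_i g_jl + d_j g_il - d_l g_ij): [xx,x] = E_x/2 = 0, [xx,y] = F_x - E_y/2 = -5/36, [xy,x] = E_y/2 = 3/4, [xy,y] = G_x/2 = -17/6, [yy,x] = F_y - G_x/2 = 25/12, [yy,y] = G_y/2 = 0
Gamma^x_ij = (G*[ij,x] - F*[ij,y])/(EG - F^2), Gamma^y_ij = (E*[ij,y] - F*[ij,x])/(EG - F^2)
Gamma_xxx = 25/3918, Gamma_xxy = 953/1306, Gamma_xyy = 2175/1306, Gamma_yxx = -905/11754, Gamma_yxy = -6289/3918, Gamma_yyy = -125/1306
X = (-3, 7/4), Y = (9/32, -3/4) at the point

Answer: (nabla_X Y)^x = 265971/167168, (nabla_X Y)^y = -735297/167168


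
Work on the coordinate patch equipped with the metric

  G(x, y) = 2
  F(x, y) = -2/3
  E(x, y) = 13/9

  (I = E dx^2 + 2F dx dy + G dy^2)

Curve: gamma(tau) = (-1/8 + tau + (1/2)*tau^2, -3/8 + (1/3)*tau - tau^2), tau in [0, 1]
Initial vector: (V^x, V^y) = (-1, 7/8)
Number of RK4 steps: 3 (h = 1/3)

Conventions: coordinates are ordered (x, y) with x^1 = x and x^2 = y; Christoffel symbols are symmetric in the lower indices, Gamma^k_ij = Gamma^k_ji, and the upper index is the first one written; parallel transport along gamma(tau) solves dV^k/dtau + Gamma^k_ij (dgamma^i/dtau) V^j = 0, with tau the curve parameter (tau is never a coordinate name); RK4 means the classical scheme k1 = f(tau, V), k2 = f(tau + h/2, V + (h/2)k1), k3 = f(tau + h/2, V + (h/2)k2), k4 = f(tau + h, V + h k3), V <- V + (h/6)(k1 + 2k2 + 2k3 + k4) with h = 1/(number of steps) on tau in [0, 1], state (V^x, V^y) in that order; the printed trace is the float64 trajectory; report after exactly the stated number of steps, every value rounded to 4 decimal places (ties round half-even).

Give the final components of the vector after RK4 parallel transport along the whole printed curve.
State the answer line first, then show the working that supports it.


Answer: V^x = -1.0000, V^y = 0.8750

gamma'(tau) = (1 + tau, 1/3 - 2*tau); f(tau, V)^k = -Gamma^k_ij(gamma(tau)) gamma'^i(tau) V^j; h = 1/3; intermediate values shown to 6 dp
curve data and Christoffel symbols at the stage parameters:
  tau = 0.000000: gamma = (-0.125000, -0.375000), gamma' = (1.000000, 0.333333); Gamma_xxx = 0.000000, Gamma_xxy = 0.000000, Gamma_xyy = 0.000000, Gamma_yxx = 0.000000, Gamma_yxy = 0.000000, Gamma_yyy = 0.000000
  tau = 0.166667: gamma = (0.055556, -0.347222), gamma' = (1.166667, 0.000000); Gamma_xxx = 0.000000, Gamma_xxy = 0.000000, Gamma_xyy = 0.000000, Gamma_yxx = 0.000000, Gamma_yxy = 0.000000, Gamma_yyy = 0.000000
  tau = 0.333333: gamma = (0.263889, -0.375000), gamma' = (1.333333, -0.333333); Gamma_xxx = 0.000000, Gamma_xxy = 0.000000, Gamma_xyy = 0.000000, Gamma_yxx = 0.000000, Gamma_yxy = 0.000000, Gamma_yyy = 0.000000
  tau = 0.500000: gamma = (0.500000, -0.458333), gamma' = (1.500000, -0.666667); Gamma_xxx = 0.000000, Gamma_xxy = 0.000000, Gamma_xyy = 0.000000, Gamma_yxx = 0.000000, Gamma_yxy = 0.000000, Gamma_yyy = 0.000000
  tau = 0.666667: gamma = (0.763889, -0.597222), gamma' = (1.666667, -1.000000); Gamma_xxx = 0.000000, Gamma_xxy = 0.000000, Gamma_xyy = 0.000000, Gamma_yxx = 0.000000, Gamma_yxy = 0.000000, Gamma_yyy = 0.000000
  tau = 0.833333: gamma = (1.055556, -0.791667), gamma' = (1.833333, -1.333333); Gamma_xxx = 0.000000, Gamma_xxy = 0.000000, Gamma_xyy = 0.000000, Gamma_yxx = 0.000000, Gamma_yxy = 0.000000, Gamma_yyy = 0.000000
  tau = 1.000000: gamma = (1.375000, -1.041667), gamma' = (2.000000, -1.666667); Gamma_xxx = 0.000000, Gamma_xxy = 0.000000, Gamma_xyy = 0.000000, Gamma_yxx = 0.000000, Gamma_yxy = 0.000000, Gamma_yyy = 0.000000
step 0: V^x = -1.0000, V^y = 0.8750
step 1: k1 = (0.000000, 0.000000), k2 = (0.000000, 0.000000), k3 = (0.000000, 0.000000), k4 = (0.000000, 0.000000); V <- V + (h/6)(k1 + 2k2 + 2k3 + k4): V^x = -1.0000, V^y = 0.8750
step 2: k1 = (0.000000, 0.000000), k2 = (0.000000, 0.000000), k3 = (0.000000, 0.000000), k4 = (0.000000, 0.000000); V <- V + (h/6)(k1 + 2k2 + 2k3 + k4): V^x = -1.0000, V^y = 0.8750
step 3: k1 = (0.000000, 0.000000), k2 = (0.000000, 0.000000), k3 = (0.000000, 0.000000), k4 = (0.000000, 0.000000); V <- V + (h/6)(k1 + 2k2 + 2k3 + k4): V^x = -1.0000, V^y = 0.8750


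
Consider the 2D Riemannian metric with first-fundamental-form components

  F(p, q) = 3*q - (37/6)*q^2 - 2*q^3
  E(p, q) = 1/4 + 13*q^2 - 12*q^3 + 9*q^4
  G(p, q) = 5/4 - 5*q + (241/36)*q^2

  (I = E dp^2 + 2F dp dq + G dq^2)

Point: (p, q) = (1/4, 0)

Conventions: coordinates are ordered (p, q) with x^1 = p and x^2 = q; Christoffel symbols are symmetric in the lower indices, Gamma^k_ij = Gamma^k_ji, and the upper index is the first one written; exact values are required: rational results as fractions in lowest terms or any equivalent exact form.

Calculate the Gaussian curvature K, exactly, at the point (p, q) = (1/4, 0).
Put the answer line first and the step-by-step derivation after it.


Answer: K = -208/5

E = 1/4, F = 0, G = 5/4, EG - F^2 = 5/16 at the point
E_p = 0, E_q = 0, F_p = 0, F_q = 3, G_p = 0, G_q = -5
E_qq = 26, F_pq = 0, G_pp = 0
K follows from Brioschi's formula, (det M1 - det M2)/(EG - F^2)^2.
M1 = [[-E_qq/2 + F_pq - G_pp/2, E_p/2, F_p - E_q/2], [F_q - G_p/2, E, F], [G_q/2, F, G]] = [[-13, 0, 0], [3, 1/4, 0], [-5/2, 0, 5/4]]; det M1 = -65/16
M2 = [[0, E_q/2, G_p/2], [E_q/2, E, F], [G_p/2, F, G]] = [[0, 0, 0], [0, 1/4, 0], [0, 0, 5/4]]; det M2 = 0
det M1 - det M2 = -65/16; K = -65/16 / (5/16)^2 = -208/5


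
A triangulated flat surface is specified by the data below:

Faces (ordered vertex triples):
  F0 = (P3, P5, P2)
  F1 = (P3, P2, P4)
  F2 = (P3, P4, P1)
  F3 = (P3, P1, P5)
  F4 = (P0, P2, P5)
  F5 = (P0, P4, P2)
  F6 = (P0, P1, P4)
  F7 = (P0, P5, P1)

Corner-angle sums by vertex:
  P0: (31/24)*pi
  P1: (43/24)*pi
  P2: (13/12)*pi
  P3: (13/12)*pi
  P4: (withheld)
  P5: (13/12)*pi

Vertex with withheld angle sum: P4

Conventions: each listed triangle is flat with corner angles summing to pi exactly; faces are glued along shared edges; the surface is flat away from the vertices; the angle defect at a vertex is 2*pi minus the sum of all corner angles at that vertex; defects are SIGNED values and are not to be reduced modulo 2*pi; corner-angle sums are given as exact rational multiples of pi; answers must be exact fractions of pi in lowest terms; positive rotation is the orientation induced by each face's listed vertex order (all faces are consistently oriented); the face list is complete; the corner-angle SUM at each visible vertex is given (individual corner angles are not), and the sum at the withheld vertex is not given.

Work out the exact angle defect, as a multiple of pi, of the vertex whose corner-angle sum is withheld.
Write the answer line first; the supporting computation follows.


Answer: defect(P4) = pi/3

V = 6, E = 12, F = 8; chi = V - E + F = 2
Gauss-Bonnet: total defect = 2*pi*chi = 4*pi; visible defects sum to (11/3)*pi


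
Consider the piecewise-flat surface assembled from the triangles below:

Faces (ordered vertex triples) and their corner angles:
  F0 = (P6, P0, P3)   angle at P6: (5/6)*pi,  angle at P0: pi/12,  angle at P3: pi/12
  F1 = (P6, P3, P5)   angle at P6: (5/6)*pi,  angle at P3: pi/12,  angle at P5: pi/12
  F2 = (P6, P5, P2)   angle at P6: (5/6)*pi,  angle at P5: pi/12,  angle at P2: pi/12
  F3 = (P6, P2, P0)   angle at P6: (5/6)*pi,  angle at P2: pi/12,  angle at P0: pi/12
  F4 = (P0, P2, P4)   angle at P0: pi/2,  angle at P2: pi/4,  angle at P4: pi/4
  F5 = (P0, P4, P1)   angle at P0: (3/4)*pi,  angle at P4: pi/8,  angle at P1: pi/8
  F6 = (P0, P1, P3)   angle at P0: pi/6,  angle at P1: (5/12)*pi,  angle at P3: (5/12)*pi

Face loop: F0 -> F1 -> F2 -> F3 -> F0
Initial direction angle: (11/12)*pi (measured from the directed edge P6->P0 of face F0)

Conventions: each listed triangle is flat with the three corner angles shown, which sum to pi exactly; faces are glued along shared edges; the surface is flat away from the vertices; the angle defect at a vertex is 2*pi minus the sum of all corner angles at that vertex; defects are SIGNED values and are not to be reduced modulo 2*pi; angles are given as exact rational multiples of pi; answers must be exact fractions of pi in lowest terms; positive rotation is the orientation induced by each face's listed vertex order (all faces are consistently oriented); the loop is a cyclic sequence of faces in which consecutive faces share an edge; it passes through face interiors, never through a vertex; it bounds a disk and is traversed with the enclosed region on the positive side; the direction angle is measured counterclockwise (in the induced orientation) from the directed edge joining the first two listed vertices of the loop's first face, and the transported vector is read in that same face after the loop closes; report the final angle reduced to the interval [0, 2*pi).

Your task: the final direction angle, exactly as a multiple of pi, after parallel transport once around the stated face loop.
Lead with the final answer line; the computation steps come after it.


Answer: final direction angle = (19/12)*pi

enclosed vertex P6: corner angles sum to (10/3)*pi, defect = 2*pi - (10/3)*pi = (-4/3)*pi
summing the enclosed defects onto the initial angle, mod 2*pi in the induced orientation:
final angle = (11/12)*pi - (4/3)*pi = (19/12)*pi (mod 2*pi)


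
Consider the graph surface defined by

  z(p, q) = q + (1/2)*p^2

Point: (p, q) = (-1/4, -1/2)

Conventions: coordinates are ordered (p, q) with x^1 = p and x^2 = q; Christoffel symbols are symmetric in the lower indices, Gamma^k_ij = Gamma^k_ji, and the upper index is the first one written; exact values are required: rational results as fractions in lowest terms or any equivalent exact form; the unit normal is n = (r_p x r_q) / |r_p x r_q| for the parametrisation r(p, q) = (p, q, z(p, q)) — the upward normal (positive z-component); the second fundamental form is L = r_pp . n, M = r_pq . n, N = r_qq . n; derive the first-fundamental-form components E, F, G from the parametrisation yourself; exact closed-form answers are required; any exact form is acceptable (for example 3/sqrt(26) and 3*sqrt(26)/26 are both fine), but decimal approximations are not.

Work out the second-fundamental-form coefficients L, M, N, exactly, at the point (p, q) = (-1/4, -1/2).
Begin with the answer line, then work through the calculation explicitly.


Answer: L = 4*sqrt(33)/33, M = 0, N = 0

z_p = -1/4, z_q = 1, z_pp = 1, z_pq = 0, z_qq = 0
E = 17/16, F = -1/4, G = 2; answer radicand W^2 = 33/16
unnormalised second-form numerators: l = 1, m = 0, n = 0; L = l/sqrt(33/16), and similarly M = m/sqrt(W^2), N = n/sqrt(W^2)


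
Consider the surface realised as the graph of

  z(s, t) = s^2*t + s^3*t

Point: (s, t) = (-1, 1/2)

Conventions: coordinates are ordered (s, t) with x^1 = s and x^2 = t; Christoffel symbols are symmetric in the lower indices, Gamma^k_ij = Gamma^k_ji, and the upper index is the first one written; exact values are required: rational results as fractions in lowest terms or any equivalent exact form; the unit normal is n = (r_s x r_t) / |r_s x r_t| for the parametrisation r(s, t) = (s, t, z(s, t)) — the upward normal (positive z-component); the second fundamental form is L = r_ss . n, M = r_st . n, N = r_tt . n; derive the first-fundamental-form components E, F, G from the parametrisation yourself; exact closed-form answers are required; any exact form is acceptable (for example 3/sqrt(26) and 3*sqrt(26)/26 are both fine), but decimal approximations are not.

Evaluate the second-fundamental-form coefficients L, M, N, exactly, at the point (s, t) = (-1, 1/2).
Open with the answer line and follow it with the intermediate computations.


Answer: L = -4*sqrt(5)/5, M = 2*sqrt(5)/5, N = 0

z_s = 1/2, z_t = 0, z_ss = -2, z_st = 1, z_tt = 0
E = 5/4, F = 0, G = 1; answer radicand W^2 = 5/4
unnormalised second-form numerators: l = -2, m = 1, n = 0; L = l/sqrt(5/4), and similarly M = m/sqrt(W^2), N = n/sqrt(W^2)


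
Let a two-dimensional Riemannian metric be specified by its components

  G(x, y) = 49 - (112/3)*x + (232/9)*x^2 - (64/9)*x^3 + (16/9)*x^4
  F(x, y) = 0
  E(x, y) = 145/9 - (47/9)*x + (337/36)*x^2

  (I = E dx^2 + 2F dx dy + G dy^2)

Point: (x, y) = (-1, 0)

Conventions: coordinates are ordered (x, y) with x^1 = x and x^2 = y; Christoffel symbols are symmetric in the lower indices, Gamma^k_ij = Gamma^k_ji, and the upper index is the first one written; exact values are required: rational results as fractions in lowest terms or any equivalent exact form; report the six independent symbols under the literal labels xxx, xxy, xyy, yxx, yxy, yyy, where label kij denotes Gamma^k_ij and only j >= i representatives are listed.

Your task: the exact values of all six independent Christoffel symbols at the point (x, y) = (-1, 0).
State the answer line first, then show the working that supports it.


Answer: Gamma_xxx = -431/1105, Gamma_xxy = 0, Gamma_xyy = 2112/1105, Gamma_yxx = 0, Gamma_yxy = -16/33, Gamma_yyy = 0

E = 1105/36, F = 0, G = 121 at the point
E_x = -431/18, E_y = 0, F_x = 0, F_y = 0, G_x = -352/3, G_y = 0
EG - F^2 = 133705/36;  g^inv = (36/133705) * [[121, 0], [0, 1105/36]]
first-kind symbols [ij,l] = (1/2)(d_i g_jl + d_j g_il - d_l g_ij): [xx,x] = E_x/2 = -431/36, [xx,y] = F_x - E_y/2 = 0, [xy,x] = E_y/2 = 0, [xy,y] = G_x/2 = -176/3, [yy,x] = F_y - G_x/2 = 176/3, [yy,y] = G_y/2 = 0
Gamma^x_ij = (G*[ij,x] - F*[ij,y])/(EG - F^2), Gamma^y_ij = (E*[ij,y] - F*[ij,x])/(EG - F^2)


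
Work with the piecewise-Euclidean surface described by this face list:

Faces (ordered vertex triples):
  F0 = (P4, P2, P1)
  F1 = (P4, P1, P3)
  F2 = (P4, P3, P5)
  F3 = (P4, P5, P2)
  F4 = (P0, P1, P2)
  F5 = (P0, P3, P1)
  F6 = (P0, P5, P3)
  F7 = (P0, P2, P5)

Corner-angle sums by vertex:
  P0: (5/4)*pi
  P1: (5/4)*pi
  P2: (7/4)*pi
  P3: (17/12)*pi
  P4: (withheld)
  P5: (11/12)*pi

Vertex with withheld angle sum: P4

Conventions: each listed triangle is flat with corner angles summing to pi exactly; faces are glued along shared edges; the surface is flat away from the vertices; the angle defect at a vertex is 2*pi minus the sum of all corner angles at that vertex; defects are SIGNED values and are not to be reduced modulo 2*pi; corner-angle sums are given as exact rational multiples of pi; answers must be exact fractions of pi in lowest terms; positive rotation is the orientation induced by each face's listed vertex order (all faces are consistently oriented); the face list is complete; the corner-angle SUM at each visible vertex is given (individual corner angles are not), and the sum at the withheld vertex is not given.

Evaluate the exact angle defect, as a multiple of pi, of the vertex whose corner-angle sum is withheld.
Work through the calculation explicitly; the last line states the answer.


V = 6, E = 12, F = 8; chi = V - E + F = 2
Gauss-Bonnet: total defect = 2*pi*chi = 4*pi; visible defects sum to (41/12)*pi

Answer: defect(P4) = (7/12)*pi


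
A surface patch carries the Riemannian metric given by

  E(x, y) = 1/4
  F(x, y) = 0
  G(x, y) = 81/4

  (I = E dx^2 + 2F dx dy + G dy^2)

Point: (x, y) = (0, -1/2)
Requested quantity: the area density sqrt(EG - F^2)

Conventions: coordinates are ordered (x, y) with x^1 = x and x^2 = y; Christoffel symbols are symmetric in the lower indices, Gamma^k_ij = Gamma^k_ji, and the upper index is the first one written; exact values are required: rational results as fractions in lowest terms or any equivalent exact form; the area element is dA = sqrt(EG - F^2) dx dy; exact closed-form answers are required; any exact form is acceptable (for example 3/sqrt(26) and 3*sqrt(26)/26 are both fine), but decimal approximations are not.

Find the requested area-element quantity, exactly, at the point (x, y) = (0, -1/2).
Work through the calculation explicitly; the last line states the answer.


E = 1/4, F = 0, G = 81/4; EG - F^2 = 81/16

Answer: sqrt(EG - F^2) = 9/4


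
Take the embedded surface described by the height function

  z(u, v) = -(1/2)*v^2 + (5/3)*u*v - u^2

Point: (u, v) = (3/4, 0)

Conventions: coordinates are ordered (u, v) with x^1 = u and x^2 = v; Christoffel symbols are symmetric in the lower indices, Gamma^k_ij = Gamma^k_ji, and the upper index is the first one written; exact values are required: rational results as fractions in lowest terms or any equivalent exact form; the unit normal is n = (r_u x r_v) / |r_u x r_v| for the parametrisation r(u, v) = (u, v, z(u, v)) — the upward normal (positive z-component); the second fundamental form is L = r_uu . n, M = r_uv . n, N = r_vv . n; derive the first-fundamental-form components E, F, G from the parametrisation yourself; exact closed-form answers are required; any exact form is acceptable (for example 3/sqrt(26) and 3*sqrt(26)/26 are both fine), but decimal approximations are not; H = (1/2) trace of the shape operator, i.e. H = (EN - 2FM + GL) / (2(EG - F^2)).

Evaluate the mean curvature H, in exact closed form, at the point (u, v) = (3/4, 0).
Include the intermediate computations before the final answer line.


z_u = -3/2, z_v = 5/4, z_uu = -2, z_uv = 5/3, z_vv = -1
E = 13/4, F = -15/8, G = 41/16; answer radicand W^2 = 77/16
unnormalised second-form numerators: l = -2, m = 5/3, n = -1; L = l/sqrt(77/16), and similarly M = m/sqrt(W^2), N = n/sqrt(W^2)
H = (E*n - 2*F*m + G*l) / (2*(EG - F^2)*sqrt(W^2)); E*n - 2*F*m + G*l = -17/8, EG - F^2 = 77/16, so H = (-17/77)/sqrt(77/16)

Answer: H = -68*sqrt(77)/5929


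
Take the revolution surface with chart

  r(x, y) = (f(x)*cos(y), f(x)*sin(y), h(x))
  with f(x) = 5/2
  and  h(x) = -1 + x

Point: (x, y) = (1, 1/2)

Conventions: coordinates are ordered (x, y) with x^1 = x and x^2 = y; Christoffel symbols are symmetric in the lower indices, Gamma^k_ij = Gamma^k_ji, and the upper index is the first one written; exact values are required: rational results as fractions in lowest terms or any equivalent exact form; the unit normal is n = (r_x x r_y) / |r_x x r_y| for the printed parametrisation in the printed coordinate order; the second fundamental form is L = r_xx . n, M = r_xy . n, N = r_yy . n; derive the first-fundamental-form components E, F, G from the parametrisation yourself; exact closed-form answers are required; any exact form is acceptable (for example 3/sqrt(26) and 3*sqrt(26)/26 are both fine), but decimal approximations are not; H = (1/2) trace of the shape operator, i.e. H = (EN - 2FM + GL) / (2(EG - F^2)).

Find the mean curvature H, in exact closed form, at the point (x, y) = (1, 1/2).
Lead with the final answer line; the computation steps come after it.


Answer: H = 1/5

f = 5/2, f' = 0, f'' = 0, h' = 1, h'' = 0
E = 1, F = 0, G = 25/4; answer radicand W^2 = 1
unnormalised second-form numerators: l = 0, m = 0, n = 5/2; L = l/sqrt(1), and similarly M = m/sqrt(W^2), N = n/sqrt(W^2)
H = (E*n - 2*F*m + G*l) / (2*(EG - F^2)*sqrt(W^2)); E*n - 2*F*m + G*l = 5/2, EG - F^2 = 25/4, so H = (1/5)/sqrt(1)


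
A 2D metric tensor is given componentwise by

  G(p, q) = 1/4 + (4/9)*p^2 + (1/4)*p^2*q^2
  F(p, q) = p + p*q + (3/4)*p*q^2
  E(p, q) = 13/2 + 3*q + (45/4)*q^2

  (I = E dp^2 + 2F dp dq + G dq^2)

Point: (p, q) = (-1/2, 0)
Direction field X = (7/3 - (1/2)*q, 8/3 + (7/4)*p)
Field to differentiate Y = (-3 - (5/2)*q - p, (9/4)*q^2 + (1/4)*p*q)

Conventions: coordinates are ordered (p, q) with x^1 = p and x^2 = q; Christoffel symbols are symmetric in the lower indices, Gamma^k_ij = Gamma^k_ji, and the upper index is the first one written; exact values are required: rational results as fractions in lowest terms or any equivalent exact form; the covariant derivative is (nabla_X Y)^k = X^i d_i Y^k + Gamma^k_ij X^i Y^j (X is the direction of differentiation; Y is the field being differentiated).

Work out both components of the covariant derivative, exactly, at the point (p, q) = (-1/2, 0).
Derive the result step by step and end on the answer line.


E = 13/2, F = -1/2, G = 13/36 at the point
E_p = 0, E_q = 3, F_p = 1, F_q = -1/2, G_p = -4/9, G_q = 0
EG - F^2 = 151/72;  g^inv = (72/151) * [[13/36, 1/2], [1/2, 13/2]]
first-kind symbols [ij,l] = (1/2)(d_i g_jl + d_j g_il - d_l g_ij): [pp,p] = E_p/2 = 0, [pp,q] = F_p - E_q/2 = -1/2, [pq,p] = E_q/2 = 3/2, [pq,q] = G_p/2 = -2/9, [qq,p] = F_q - G_p/2 = -5/18, [qq,q] = G_q/2 = 0
Gamma^p_ij = (G*[ij,p] - F*[ij,q])/(EG - F^2), Gamma^q_ij = (E*[ij,q] - F*[ij,p])/(EG - F^2)
Gamma_ppp = -18/151, Gamma_ppq = 31/151, Gamma_pqq = -65/1359, Gamma_qpp = -234/151, Gamma_qpq = -50/151, Gamma_qqq = -10/151
X = (7/3, 43/24), Y = (-5/2, 0) at the point

Answer: (nabla_X Y)^p = -25501/3624, (nabla_X Y)^q = 99529/9664


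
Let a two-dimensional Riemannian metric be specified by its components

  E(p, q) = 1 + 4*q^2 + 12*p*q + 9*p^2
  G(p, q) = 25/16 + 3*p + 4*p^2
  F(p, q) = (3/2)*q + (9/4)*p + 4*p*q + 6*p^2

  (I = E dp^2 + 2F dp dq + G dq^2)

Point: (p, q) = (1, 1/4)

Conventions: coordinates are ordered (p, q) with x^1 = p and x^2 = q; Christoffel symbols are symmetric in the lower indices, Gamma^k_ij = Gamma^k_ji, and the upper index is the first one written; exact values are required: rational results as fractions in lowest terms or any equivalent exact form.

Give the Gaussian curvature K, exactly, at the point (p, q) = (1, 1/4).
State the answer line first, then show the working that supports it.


Answer: K = -1024/110889

E = 53/4, F = 77/8, G = 137/16, EG - F^2 = 333/16 at the point
E_p = 21, E_q = 14, F_p = 61/4, F_q = 11/2, G_p = 11, G_q = 0
E_qq = 8, F_pq = 4, G_pp = 8
K follows from Brioschi's formula, (det M1 - det M2)/(EG - F^2)^2.
M1 = [[-E_qq/2 + F_pq - G_pp/2, E_p/2, F_p - E_q/2], [F_q - G_p/2, E, F], [G_q/2, F, G]] = [[-4, 21/2, 33/4], [0, 53/4, 77/8], [0, 77/8, 137/16]]; det M1 = -333/4
M2 = [[0, E_q/2, G_p/2], [E_q/2, E, F], [G_p/2, F, G]] = [[0, 7, 11/2], [7, 53/4, 77/8], [11/2, 77/8, 137/16]]; det M2 = -317/4
det M1 - det M2 = -4; K = -4 / (333/16)^2 = -1024/110889


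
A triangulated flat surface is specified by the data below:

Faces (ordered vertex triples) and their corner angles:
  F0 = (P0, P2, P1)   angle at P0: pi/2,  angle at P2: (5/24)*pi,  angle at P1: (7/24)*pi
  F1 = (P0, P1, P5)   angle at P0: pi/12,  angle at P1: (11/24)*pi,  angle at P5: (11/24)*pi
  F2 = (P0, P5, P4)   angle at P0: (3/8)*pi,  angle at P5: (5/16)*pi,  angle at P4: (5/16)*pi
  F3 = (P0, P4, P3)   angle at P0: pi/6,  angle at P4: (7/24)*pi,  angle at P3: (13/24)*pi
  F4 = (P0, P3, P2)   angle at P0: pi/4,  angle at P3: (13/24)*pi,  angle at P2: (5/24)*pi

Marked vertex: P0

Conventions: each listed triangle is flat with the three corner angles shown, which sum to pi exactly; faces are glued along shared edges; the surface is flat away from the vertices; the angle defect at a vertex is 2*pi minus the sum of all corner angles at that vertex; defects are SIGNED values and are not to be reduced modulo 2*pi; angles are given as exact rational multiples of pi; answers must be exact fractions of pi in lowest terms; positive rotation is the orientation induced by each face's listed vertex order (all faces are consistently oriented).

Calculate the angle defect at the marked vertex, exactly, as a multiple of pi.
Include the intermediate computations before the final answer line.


Sum of corner angles at P0: (11/8)*pi
defect = 2*pi - (11/8)*pi

Answer: defect(P0) = (5/8)*pi
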